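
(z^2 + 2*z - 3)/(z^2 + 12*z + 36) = (z^2 + 2*z - 3)/(z^2 + 12*z + 36)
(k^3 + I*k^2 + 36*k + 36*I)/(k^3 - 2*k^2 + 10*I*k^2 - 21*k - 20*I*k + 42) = (k^3 + I*k^2 + 36*k + 36*I)/(k^3 + k^2*(-2 + 10*I) + k*(-21 - 20*I) + 42)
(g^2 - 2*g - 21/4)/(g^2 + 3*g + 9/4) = (2*g - 7)/(2*g + 3)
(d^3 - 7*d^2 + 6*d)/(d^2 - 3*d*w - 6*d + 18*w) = d*(1 - d)/(-d + 3*w)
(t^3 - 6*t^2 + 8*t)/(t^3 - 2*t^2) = (t - 4)/t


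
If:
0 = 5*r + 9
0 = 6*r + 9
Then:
No Solution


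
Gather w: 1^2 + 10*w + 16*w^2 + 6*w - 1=16*w^2 + 16*w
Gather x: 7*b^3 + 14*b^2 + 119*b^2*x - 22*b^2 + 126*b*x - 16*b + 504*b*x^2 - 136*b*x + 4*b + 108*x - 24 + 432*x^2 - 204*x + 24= 7*b^3 - 8*b^2 - 12*b + x^2*(504*b + 432) + x*(119*b^2 - 10*b - 96)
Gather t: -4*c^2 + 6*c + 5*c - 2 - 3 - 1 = -4*c^2 + 11*c - 6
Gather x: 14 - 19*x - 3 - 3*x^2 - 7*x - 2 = -3*x^2 - 26*x + 9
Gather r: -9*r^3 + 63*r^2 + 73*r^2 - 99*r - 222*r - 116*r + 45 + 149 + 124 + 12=-9*r^3 + 136*r^2 - 437*r + 330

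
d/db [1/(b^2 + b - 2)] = (-2*b - 1)/(b^2 + b - 2)^2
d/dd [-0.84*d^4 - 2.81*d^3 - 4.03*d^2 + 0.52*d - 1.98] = -3.36*d^3 - 8.43*d^2 - 8.06*d + 0.52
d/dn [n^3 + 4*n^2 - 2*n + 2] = 3*n^2 + 8*n - 2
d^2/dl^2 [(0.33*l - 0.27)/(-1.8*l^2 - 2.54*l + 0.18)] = (-(0.33*l - 0.27)*(3.6*l + 2.54)*(7.2*l + 5.08) + (3.564*l + 0.7044)*(1.8*l^2 + 2.54*l - 0.18))/(1.8*l^2 + 2.54*l - 0.18)^3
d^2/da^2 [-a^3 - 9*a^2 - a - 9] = -6*a - 18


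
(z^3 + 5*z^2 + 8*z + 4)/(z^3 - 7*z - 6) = (z + 2)/(z - 3)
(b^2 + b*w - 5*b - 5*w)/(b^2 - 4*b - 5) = (b + w)/(b + 1)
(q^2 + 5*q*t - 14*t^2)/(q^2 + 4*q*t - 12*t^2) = (q + 7*t)/(q + 6*t)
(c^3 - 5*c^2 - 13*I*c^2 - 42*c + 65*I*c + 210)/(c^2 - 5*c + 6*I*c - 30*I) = (c^2 - 13*I*c - 42)/(c + 6*I)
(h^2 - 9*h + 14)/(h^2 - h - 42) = (h - 2)/(h + 6)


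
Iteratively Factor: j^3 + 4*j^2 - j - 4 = (j - 1)*(j^2 + 5*j + 4) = (j - 1)*(j + 4)*(j + 1)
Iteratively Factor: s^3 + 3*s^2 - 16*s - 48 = (s + 4)*(s^2 - s - 12) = (s - 4)*(s + 4)*(s + 3)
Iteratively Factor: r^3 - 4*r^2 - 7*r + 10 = (r + 2)*(r^2 - 6*r + 5) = (r - 1)*(r + 2)*(r - 5)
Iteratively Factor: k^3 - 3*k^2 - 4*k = (k + 1)*(k^2 - 4*k) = (k - 4)*(k + 1)*(k)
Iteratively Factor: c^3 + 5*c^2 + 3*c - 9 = (c + 3)*(c^2 + 2*c - 3) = (c + 3)^2*(c - 1)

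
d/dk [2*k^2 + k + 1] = 4*k + 1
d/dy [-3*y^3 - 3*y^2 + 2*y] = -9*y^2 - 6*y + 2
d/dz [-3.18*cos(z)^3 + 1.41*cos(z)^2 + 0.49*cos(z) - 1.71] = (9.54*cos(z)^2 - 2.82*cos(z) - 0.49)*sin(z)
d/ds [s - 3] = 1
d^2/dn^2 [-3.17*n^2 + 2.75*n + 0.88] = -6.34000000000000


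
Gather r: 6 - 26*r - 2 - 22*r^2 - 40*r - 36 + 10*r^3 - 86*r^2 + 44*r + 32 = 10*r^3 - 108*r^2 - 22*r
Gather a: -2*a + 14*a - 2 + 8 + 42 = 12*a + 48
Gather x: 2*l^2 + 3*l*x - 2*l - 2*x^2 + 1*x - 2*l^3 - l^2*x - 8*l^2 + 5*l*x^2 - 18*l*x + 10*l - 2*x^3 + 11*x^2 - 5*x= -2*l^3 - 6*l^2 + 8*l - 2*x^3 + x^2*(5*l + 9) + x*(-l^2 - 15*l - 4)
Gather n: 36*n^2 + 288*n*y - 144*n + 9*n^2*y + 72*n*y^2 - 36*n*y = n^2*(9*y + 36) + n*(72*y^2 + 252*y - 144)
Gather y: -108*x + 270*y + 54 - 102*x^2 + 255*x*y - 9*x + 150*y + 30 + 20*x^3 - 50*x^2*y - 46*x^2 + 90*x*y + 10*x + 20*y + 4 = 20*x^3 - 148*x^2 - 107*x + y*(-50*x^2 + 345*x + 440) + 88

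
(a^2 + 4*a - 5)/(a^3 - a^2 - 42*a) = (-a^2 - 4*a + 5)/(a*(-a^2 + a + 42))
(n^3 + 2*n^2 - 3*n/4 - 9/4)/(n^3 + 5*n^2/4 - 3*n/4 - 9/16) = 4*(2*n^2 + n - 3)/(8*n^2 - 2*n - 3)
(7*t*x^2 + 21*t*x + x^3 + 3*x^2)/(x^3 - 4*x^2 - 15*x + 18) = x*(7*t + x)/(x^2 - 7*x + 6)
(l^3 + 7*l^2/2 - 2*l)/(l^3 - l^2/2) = (l + 4)/l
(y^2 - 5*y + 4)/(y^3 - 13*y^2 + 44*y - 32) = 1/(y - 8)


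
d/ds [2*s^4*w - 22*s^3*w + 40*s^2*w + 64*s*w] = 2*w*(4*s^3 - 33*s^2 + 40*s + 32)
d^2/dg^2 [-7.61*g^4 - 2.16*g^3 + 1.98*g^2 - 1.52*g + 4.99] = -91.32*g^2 - 12.96*g + 3.96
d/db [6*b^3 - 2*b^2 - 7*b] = 18*b^2 - 4*b - 7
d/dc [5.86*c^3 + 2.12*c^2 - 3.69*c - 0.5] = 17.58*c^2 + 4.24*c - 3.69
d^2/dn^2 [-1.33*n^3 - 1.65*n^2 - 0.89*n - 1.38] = -7.98*n - 3.3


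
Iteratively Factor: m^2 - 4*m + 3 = (m - 1)*(m - 3)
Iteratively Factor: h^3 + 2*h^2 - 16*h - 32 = (h - 4)*(h^2 + 6*h + 8) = (h - 4)*(h + 2)*(h + 4)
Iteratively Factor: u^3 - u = (u)*(u^2 - 1) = u*(u - 1)*(u + 1)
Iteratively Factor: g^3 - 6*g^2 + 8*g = (g)*(g^2 - 6*g + 8) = g*(g - 2)*(g - 4)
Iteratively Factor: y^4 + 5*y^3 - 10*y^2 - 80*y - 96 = (y + 3)*(y^3 + 2*y^2 - 16*y - 32) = (y - 4)*(y + 3)*(y^2 + 6*y + 8) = (y - 4)*(y + 2)*(y + 3)*(y + 4)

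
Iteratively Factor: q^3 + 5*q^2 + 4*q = (q + 4)*(q^2 + q) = (q + 1)*(q + 4)*(q)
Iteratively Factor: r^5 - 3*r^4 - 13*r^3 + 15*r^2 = (r - 5)*(r^4 + 2*r^3 - 3*r^2) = (r - 5)*(r - 1)*(r^3 + 3*r^2) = r*(r - 5)*(r - 1)*(r^2 + 3*r) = r*(r - 5)*(r - 1)*(r + 3)*(r)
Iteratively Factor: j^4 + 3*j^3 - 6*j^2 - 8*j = (j + 1)*(j^3 + 2*j^2 - 8*j) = (j + 1)*(j + 4)*(j^2 - 2*j) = j*(j + 1)*(j + 4)*(j - 2)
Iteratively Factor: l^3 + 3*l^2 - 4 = (l + 2)*(l^2 + l - 2) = (l - 1)*(l + 2)*(l + 2)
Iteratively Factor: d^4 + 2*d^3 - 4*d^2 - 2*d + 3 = (d - 1)*(d^3 + 3*d^2 - d - 3) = (d - 1)*(d + 3)*(d^2 - 1) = (d - 1)^2*(d + 3)*(d + 1)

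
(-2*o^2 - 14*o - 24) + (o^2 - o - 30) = -o^2 - 15*o - 54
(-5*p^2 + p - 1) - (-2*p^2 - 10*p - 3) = -3*p^2 + 11*p + 2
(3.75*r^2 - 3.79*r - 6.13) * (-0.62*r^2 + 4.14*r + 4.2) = -2.325*r^4 + 17.8748*r^3 + 3.86*r^2 - 41.2962*r - 25.746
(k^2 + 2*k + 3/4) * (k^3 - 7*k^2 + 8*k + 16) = k^5 - 5*k^4 - 21*k^3/4 + 107*k^2/4 + 38*k + 12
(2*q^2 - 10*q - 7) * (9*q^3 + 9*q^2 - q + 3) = 18*q^5 - 72*q^4 - 155*q^3 - 47*q^2 - 23*q - 21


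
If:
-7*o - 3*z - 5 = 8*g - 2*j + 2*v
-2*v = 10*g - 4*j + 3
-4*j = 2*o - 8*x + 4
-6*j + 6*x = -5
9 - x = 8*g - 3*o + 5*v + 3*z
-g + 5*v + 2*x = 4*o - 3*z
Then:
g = 229/168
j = 69/56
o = -241/84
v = -983/168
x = 67/168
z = 1541/252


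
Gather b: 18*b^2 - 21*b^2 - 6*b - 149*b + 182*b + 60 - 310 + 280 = -3*b^2 + 27*b + 30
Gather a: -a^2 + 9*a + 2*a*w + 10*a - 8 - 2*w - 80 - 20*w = -a^2 + a*(2*w + 19) - 22*w - 88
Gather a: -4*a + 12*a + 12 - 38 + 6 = 8*a - 20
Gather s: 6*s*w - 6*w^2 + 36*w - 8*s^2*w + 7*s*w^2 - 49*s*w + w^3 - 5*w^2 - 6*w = -8*s^2*w + s*(7*w^2 - 43*w) + w^3 - 11*w^2 + 30*w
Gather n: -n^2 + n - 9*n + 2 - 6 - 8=-n^2 - 8*n - 12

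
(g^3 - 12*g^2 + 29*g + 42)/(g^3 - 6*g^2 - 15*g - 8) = (g^2 - 13*g + 42)/(g^2 - 7*g - 8)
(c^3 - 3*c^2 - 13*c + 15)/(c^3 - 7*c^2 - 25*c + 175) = (c^2 + 2*c - 3)/(c^2 - 2*c - 35)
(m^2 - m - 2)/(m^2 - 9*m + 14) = (m + 1)/(m - 7)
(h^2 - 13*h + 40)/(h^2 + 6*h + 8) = (h^2 - 13*h + 40)/(h^2 + 6*h + 8)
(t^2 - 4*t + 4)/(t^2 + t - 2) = (t^2 - 4*t + 4)/(t^2 + t - 2)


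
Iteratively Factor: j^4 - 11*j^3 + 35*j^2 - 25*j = (j - 5)*(j^3 - 6*j^2 + 5*j) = (j - 5)^2*(j^2 - j) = (j - 5)^2*(j - 1)*(j)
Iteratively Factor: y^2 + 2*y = (y + 2)*(y)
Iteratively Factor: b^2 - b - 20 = (b + 4)*(b - 5)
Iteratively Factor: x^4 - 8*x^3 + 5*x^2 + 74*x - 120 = (x + 3)*(x^3 - 11*x^2 + 38*x - 40) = (x - 4)*(x + 3)*(x^2 - 7*x + 10) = (x - 5)*(x - 4)*(x + 3)*(x - 2)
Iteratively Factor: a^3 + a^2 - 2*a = (a - 1)*(a^2 + 2*a) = (a - 1)*(a + 2)*(a)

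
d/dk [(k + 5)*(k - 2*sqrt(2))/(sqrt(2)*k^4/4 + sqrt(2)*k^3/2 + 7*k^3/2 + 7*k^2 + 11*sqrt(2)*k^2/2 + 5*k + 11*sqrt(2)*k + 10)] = 4*(-2*(k + 5)*(k - 2*sqrt(2))*(2*sqrt(2)*k^3 + 3*sqrt(2)*k^2 + 21*k^2 + 28*k + 22*sqrt(2)*k + 10 + 22*sqrt(2)) + (2*k - 2*sqrt(2) + 5)*(sqrt(2)*k^4 + 2*sqrt(2)*k^3 + 14*k^3 + 28*k^2 + 22*sqrt(2)*k^2 + 20*k + 44*sqrt(2)*k + 40))/(sqrt(2)*k^4 + 2*sqrt(2)*k^3 + 14*k^3 + 28*k^2 + 22*sqrt(2)*k^2 + 20*k + 44*sqrt(2)*k + 40)^2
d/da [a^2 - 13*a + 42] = 2*a - 13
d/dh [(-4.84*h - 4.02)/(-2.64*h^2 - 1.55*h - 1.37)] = (-12.7776*h^2 - 21.2256*h + 0.399800000000001)/(6.9696*h^4 + 8.184*h^3 + 9.6361*h^2 + 4.247*h + 1.8769)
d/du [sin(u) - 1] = cos(u)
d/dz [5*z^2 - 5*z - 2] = 10*z - 5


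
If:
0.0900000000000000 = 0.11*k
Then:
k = 0.82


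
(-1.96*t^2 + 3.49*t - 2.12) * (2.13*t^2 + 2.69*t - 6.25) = -4.1748*t^4 + 2.1613*t^3 + 17.1225*t^2 - 27.5153*t + 13.25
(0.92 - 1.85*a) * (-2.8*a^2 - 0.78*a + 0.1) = 5.18*a^3 - 1.133*a^2 - 0.9026*a + 0.092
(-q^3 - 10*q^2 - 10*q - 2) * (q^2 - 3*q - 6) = -q^5 - 7*q^4 + 26*q^3 + 88*q^2 + 66*q + 12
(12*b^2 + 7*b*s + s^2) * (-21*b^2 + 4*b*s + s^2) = -252*b^4 - 99*b^3*s + 19*b^2*s^2 + 11*b*s^3 + s^4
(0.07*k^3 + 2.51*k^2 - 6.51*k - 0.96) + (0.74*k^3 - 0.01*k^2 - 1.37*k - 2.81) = 0.81*k^3 + 2.5*k^2 - 7.88*k - 3.77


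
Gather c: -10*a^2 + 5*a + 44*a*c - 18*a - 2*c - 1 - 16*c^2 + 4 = -10*a^2 - 13*a - 16*c^2 + c*(44*a - 2) + 3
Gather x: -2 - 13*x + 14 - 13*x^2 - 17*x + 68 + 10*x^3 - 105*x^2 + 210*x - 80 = 10*x^3 - 118*x^2 + 180*x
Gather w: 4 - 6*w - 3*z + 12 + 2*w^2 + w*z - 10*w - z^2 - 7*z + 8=2*w^2 + w*(z - 16) - z^2 - 10*z + 24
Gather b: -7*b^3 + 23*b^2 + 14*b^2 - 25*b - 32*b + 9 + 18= -7*b^3 + 37*b^2 - 57*b + 27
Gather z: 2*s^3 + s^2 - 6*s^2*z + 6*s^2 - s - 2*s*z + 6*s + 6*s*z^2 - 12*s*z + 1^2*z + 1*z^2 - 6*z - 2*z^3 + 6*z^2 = 2*s^3 + 7*s^2 + 5*s - 2*z^3 + z^2*(6*s + 7) + z*(-6*s^2 - 14*s - 5)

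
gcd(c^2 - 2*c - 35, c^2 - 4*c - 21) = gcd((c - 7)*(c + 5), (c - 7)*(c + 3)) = c - 7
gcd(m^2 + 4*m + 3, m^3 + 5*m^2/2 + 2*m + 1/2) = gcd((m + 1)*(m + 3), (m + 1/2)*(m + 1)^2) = m + 1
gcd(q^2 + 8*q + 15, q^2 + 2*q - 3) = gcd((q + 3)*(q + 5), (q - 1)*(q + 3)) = q + 3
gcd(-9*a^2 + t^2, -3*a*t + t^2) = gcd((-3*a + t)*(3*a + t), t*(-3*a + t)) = -3*a + t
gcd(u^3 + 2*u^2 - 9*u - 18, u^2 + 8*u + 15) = u + 3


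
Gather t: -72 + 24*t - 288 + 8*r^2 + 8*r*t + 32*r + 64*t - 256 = 8*r^2 + 32*r + t*(8*r + 88) - 616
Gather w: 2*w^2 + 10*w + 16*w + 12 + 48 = 2*w^2 + 26*w + 60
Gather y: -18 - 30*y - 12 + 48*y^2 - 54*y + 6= 48*y^2 - 84*y - 24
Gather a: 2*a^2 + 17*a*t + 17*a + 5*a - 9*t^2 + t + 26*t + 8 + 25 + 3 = 2*a^2 + a*(17*t + 22) - 9*t^2 + 27*t + 36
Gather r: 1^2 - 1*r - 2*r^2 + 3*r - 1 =-2*r^2 + 2*r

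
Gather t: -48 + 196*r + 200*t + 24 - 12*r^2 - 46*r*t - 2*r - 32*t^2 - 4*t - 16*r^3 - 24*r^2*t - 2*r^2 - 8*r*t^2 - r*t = -16*r^3 - 14*r^2 + 194*r + t^2*(-8*r - 32) + t*(-24*r^2 - 47*r + 196) - 24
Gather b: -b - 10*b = -11*b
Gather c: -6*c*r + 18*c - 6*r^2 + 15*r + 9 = c*(18 - 6*r) - 6*r^2 + 15*r + 9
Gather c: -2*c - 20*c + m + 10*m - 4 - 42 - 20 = -22*c + 11*m - 66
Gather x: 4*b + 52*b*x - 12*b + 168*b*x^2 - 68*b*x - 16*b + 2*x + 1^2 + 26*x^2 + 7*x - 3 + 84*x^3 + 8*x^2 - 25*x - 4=-24*b + 84*x^3 + x^2*(168*b + 34) + x*(-16*b - 16) - 6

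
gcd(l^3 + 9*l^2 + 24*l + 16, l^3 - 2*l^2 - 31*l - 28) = l^2 + 5*l + 4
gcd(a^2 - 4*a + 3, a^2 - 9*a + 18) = a - 3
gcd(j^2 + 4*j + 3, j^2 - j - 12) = j + 3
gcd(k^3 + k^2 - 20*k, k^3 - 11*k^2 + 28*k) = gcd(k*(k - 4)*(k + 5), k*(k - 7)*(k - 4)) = k^2 - 4*k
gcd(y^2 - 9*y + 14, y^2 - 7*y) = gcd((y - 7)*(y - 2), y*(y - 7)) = y - 7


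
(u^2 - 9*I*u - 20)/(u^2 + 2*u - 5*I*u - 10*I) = (u - 4*I)/(u + 2)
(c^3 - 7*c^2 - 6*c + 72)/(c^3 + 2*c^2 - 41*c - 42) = (c^2 - c - 12)/(c^2 + 8*c + 7)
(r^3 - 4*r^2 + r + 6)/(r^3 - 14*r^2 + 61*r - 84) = (r^2 - r - 2)/(r^2 - 11*r + 28)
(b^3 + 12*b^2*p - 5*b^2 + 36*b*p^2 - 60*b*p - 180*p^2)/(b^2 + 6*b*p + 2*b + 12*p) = (b^2 + 6*b*p - 5*b - 30*p)/(b + 2)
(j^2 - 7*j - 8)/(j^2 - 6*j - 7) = (j - 8)/(j - 7)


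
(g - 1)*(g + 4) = g^2 + 3*g - 4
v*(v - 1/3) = v^2 - v/3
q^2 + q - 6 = (q - 2)*(q + 3)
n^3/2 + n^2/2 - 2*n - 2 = (n/2 + 1/2)*(n - 2)*(n + 2)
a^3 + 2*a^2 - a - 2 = (a - 1)*(a + 1)*(a + 2)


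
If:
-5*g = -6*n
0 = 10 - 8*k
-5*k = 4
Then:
No Solution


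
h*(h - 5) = h^2 - 5*h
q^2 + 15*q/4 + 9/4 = (q + 3/4)*(q + 3)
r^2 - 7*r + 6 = (r - 6)*(r - 1)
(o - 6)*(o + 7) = o^2 + o - 42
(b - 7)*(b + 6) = b^2 - b - 42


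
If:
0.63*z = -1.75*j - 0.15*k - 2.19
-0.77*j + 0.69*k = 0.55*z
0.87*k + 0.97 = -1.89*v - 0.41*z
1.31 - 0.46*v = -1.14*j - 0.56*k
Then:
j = 3.15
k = -5.24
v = 4.28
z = -10.98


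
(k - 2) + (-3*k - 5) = -2*k - 7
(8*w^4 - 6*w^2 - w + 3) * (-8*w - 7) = -64*w^5 - 56*w^4 + 48*w^3 + 50*w^2 - 17*w - 21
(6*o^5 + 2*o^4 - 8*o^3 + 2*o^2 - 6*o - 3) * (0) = 0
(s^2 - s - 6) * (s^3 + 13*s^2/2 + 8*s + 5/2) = s^5 + 11*s^4/2 - 9*s^3/2 - 89*s^2/2 - 101*s/2 - 15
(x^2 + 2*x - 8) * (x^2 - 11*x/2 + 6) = x^4 - 7*x^3/2 - 13*x^2 + 56*x - 48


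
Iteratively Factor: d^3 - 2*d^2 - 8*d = (d)*(d^2 - 2*d - 8) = d*(d - 4)*(d + 2)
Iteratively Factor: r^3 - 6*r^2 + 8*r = (r - 2)*(r^2 - 4*r) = (r - 4)*(r - 2)*(r)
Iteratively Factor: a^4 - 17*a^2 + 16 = (a - 4)*(a^3 + 4*a^2 - a - 4) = (a - 4)*(a - 1)*(a^2 + 5*a + 4) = (a - 4)*(a - 1)*(a + 1)*(a + 4)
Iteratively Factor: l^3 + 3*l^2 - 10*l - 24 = (l + 4)*(l^2 - l - 6) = (l - 3)*(l + 4)*(l + 2)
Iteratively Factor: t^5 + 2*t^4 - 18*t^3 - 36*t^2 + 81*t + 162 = (t + 3)*(t^4 - t^3 - 15*t^2 + 9*t + 54) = (t - 3)*(t + 3)*(t^3 + 2*t^2 - 9*t - 18) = (t - 3)*(t + 2)*(t + 3)*(t^2 - 9) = (t - 3)*(t + 2)*(t + 3)^2*(t - 3)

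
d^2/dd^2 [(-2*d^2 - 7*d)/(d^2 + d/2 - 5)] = 24*(-4*d^3 - 20*d^2 - 70*d - 45)/(8*d^6 + 12*d^5 - 114*d^4 - 119*d^3 + 570*d^2 + 300*d - 1000)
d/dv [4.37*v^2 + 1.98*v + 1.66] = 8.74*v + 1.98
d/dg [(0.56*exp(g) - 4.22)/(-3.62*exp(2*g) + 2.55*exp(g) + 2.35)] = (2.0272*exp(2*g) - 30.5528*exp(g) + 12.077)*exp(g)/(13.1044*exp(4*g) - 18.462*exp(3*g) - 10.5115*exp(2*g) + 11.985*exp(g) + 5.5225)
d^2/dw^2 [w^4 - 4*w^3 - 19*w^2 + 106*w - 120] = 12*w^2 - 24*w - 38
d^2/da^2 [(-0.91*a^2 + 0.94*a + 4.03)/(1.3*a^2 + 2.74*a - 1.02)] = (9.66004*a^3 + 33.62424*a^2 + 93.6078*a + 74.559512)/(2.197*a^6 + 13.8918*a^5 + 24.10824*a^4 - 1.228616*a^3 - 18.915696*a^2 + 8.552088*a - 1.061208)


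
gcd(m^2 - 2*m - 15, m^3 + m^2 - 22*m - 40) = m - 5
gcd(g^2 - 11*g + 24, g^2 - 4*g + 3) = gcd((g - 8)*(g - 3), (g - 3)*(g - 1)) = g - 3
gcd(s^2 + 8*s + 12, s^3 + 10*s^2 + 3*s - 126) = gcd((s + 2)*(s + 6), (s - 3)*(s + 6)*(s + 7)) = s + 6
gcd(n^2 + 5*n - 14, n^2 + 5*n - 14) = n^2 + 5*n - 14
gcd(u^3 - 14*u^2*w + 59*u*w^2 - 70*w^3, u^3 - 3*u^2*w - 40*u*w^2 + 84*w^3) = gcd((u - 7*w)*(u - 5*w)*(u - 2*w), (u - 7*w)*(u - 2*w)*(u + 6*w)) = u^2 - 9*u*w + 14*w^2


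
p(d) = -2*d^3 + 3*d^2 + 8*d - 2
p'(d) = -6*d^2 + 6*d + 8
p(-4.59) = 217.89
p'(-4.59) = -145.95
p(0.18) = -0.47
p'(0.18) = 8.89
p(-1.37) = -2.19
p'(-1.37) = -11.48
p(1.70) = 10.44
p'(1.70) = 0.86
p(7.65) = -660.63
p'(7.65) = -297.24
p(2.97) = -4.17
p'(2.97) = -27.11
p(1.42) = 9.68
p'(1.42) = 4.42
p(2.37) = 7.19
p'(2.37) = -11.48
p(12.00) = -2930.00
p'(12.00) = -784.00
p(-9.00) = 1627.00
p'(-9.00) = -532.00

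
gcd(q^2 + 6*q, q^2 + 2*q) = q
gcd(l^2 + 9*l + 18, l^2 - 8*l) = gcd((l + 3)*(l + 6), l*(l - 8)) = 1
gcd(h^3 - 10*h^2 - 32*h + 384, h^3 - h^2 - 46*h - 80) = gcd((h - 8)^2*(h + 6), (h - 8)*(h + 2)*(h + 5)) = h - 8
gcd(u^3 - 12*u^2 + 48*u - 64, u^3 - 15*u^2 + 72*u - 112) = u^2 - 8*u + 16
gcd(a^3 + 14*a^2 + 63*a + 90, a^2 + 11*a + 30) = a^2 + 11*a + 30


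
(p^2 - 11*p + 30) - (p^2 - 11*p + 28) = 2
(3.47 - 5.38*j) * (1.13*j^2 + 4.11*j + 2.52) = -6.0794*j^3 - 18.1907*j^2 + 0.704100000000002*j + 8.7444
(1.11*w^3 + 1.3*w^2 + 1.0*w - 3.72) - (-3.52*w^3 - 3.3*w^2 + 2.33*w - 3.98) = 4.63*w^3 + 4.6*w^2 - 1.33*w + 0.26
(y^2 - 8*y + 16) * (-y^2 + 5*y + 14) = -y^4 + 13*y^3 - 42*y^2 - 32*y + 224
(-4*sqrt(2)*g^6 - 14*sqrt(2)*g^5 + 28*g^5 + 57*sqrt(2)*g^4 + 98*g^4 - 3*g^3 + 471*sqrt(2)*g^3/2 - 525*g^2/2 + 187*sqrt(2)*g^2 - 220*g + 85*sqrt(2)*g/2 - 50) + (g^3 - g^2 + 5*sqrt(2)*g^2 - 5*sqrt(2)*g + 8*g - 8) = -4*sqrt(2)*g^6 - 14*sqrt(2)*g^5 + 28*g^5 + 57*sqrt(2)*g^4 + 98*g^4 - 2*g^3 + 471*sqrt(2)*g^3/2 - 527*g^2/2 + 192*sqrt(2)*g^2 - 212*g + 75*sqrt(2)*g/2 - 58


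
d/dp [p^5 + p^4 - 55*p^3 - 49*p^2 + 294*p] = 5*p^4 + 4*p^3 - 165*p^2 - 98*p + 294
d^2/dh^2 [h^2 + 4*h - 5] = 2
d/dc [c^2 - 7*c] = 2*c - 7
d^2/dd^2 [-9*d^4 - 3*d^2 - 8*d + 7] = -108*d^2 - 6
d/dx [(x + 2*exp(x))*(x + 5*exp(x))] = 7*x*exp(x) + 2*x + 20*exp(2*x) + 7*exp(x)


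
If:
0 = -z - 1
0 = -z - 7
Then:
No Solution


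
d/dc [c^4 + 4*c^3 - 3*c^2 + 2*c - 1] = 4*c^3 + 12*c^2 - 6*c + 2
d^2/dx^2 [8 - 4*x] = 0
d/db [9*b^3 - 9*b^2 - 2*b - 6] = 27*b^2 - 18*b - 2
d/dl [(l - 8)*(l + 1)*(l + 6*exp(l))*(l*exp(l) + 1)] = (l - 8)*(l + 1)^2*(l + 6*exp(l))*exp(l) + (l - 8)*(l + 1)*(l*exp(l) + 1)*(6*exp(l) + 1) + (l - 8)*(l + 6*exp(l))*(l*exp(l) + 1) + (l + 1)*(l + 6*exp(l))*(l*exp(l) + 1)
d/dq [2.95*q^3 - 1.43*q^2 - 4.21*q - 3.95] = 8.85*q^2 - 2.86*q - 4.21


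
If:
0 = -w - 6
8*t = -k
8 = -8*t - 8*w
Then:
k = -40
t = 5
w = -6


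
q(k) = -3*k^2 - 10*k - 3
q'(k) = -6*k - 10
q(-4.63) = -21.01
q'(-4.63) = 17.78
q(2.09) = -37.00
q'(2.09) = -22.54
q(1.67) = -28.07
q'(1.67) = -20.02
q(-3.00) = 0.00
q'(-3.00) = 8.00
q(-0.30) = -0.27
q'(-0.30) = -8.20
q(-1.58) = 5.31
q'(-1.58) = -0.52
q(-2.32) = 4.05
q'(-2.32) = 3.92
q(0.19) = -5.01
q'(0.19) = -11.14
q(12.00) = -555.00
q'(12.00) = -82.00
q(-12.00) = -315.00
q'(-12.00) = 62.00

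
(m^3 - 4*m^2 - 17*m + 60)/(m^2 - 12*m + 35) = (m^2 + m - 12)/(m - 7)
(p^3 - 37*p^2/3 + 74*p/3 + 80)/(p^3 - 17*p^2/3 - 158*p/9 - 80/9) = 3*(p - 6)/(3*p + 2)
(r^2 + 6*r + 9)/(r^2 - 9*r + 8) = (r^2 + 6*r + 9)/(r^2 - 9*r + 8)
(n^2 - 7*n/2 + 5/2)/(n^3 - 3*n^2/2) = (2*n^2 - 7*n + 5)/(n^2*(2*n - 3))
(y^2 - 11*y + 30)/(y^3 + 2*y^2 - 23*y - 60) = (y - 6)/(y^2 + 7*y + 12)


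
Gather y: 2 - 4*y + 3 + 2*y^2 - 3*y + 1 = 2*y^2 - 7*y + 6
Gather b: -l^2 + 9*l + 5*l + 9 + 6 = -l^2 + 14*l + 15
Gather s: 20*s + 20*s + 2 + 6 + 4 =40*s + 12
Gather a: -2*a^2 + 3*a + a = -2*a^2 + 4*a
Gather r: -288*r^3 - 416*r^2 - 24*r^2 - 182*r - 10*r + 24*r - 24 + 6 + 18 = -288*r^3 - 440*r^2 - 168*r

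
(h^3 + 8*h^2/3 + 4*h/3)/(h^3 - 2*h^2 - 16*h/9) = 3*(h + 2)/(3*h - 8)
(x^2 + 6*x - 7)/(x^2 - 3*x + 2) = (x + 7)/(x - 2)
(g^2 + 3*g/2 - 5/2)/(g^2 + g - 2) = (g + 5/2)/(g + 2)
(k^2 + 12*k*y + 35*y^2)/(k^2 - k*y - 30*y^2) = (-k - 7*y)/(-k + 6*y)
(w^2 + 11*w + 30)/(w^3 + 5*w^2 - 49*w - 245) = (w + 6)/(w^2 - 49)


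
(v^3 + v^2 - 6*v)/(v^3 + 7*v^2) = (v^2 + v - 6)/(v*(v + 7))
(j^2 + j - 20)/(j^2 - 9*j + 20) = (j + 5)/(j - 5)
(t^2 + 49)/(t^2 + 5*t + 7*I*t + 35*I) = (t - 7*I)/(t + 5)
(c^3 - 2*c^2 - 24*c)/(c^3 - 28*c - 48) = c/(c + 2)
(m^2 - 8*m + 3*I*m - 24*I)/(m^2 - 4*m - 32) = (m + 3*I)/(m + 4)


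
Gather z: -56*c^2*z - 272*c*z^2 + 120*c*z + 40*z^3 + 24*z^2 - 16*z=40*z^3 + z^2*(24 - 272*c) + z*(-56*c^2 + 120*c - 16)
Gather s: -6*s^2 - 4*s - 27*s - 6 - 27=-6*s^2 - 31*s - 33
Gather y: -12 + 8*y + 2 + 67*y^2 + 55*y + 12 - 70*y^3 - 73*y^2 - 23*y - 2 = -70*y^3 - 6*y^2 + 40*y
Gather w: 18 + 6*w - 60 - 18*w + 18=-12*w - 24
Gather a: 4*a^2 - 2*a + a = 4*a^2 - a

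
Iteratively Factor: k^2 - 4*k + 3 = (k - 3)*(k - 1)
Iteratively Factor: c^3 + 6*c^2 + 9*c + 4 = (c + 1)*(c^2 + 5*c + 4) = (c + 1)^2*(c + 4)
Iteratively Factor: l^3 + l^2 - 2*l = (l)*(l^2 + l - 2) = l*(l - 1)*(l + 2)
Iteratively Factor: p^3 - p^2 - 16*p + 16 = (p - 1)*(p^2 - 16) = (p - 1)*(p + 4)*(p - 4)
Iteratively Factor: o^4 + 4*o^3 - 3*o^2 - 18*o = (o)*(o^3 + 4*o^2 - 3*o - 18) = o*(o + 3)*(o^2 + o - 6) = o*(o - 2)*(o + 3)*(o + 3)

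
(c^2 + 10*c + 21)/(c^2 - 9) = (c + 7)/(c - 3)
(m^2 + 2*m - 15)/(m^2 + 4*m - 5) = (m - 3)/(m - 1)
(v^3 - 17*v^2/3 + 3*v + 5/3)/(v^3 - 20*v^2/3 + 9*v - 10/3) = (3*v + 1)/(3*v - 2)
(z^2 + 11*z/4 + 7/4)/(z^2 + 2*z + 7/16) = 4*(z + 1)/(4*z + 1)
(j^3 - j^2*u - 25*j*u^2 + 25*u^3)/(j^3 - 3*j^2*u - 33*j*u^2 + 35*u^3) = (-j + 5*u)/(-j + 7*u)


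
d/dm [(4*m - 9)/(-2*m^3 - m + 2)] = (-8*m^3 - 4*m + (4*m - 9)*(6*m^2 + 1) + 8)/(2*m^3 + m - 2)^2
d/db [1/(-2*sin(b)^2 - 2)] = 2*sin(2*b)/(3 - cos(2*b))^2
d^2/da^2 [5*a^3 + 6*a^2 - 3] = 30*a + 12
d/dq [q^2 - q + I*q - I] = 2*q - 1 + I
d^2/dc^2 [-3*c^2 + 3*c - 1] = -6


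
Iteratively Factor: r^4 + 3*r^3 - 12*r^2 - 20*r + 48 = (r + 3)*(r^3 - 12*r + 16) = (r - 2)*(r + 3)*(r^2 + 2*r - 8) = (r - 2)^2*(r + 3)*(r + 4)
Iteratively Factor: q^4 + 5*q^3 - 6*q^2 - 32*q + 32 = (q + 4)*(q^3 + q^2 - 10*q + 8) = (q - 1)*(q + 4)*(q^2 + 2*q - 8) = (q - 1)*(q + 4)^2*(q - 2)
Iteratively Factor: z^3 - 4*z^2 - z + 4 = (z - 4)*(z^2 - 1) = (z - 4)*(z - 1)*(z + 1)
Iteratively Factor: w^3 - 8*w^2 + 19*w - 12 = (w - 1)*(w^2 - 7*w + 12) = (w - 3)*(w - 1)*(w - 4)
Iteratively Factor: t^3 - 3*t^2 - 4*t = (t + 1)*(t^2 - 4*t) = (t - 4)*(t + 1)*(t)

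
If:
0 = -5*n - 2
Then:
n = -2/5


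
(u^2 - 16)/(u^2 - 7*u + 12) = (u + 4)/(u - 3)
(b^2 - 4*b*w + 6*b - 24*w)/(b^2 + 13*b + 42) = (b - 4*w)/(b + 7)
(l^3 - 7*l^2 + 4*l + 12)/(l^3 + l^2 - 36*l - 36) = (l - 2)/(l + 6)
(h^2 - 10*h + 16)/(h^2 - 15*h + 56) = (h - 2)/(h - 7)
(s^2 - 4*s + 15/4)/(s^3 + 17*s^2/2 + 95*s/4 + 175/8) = 2*(4*s^2 - 16*s + 15)/(8*s^3 + 68*s^2 + 190*s + 175)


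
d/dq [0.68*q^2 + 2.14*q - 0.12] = 1.36*q + 2.14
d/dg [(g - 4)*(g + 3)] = 2*g - 1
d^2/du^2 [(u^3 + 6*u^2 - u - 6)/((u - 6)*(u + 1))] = 120/(u^3 - 18*u^2 + 108*u - 216)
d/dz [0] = 0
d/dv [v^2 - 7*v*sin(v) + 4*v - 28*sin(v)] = -7*v*cos(v) + 2*v - 7*sin(v) - 28*cos(v) + 4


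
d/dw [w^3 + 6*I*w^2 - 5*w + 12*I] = 3*w^2 + 12*I*w - 5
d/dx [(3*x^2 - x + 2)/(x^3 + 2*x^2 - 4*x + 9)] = (-3*x^4 + 2*x^3 - 16*x^2 + 46*x - 1)/(x^6 + 4*x^5 - 4*x^4 + 2*x^3 + 52*x^2 - 72*x + 81)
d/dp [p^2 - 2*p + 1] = 2*p - 2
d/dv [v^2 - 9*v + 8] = 2*v - 9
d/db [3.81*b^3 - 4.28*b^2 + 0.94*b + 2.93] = 11.43*b^2 - 8.56*b + 0.94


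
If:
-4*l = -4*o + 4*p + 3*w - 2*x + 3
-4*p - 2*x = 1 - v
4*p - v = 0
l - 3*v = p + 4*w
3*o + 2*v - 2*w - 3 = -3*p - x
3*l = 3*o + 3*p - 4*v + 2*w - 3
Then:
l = 381/2782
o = 15/13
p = 17/2782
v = 34/1391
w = 20/1391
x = -1/2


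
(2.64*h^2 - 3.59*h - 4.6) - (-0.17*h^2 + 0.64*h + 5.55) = 2.81*h^2 - 4.23*h - 10.15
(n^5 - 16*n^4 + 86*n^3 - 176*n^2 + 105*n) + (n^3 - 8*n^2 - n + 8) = n^5 - 16*n^4 + 87*n^3 - 184*n^2 + 104*n + 8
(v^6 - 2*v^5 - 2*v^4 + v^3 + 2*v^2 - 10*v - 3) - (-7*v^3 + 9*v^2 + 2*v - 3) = v^6 - 2*v^5 - 2*v^4 + 8*v^3 - 7*v^2 - 12*v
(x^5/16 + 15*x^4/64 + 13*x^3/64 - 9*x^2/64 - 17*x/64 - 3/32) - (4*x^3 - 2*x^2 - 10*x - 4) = x^5/16 + 15*x^4/64 - 243*x^3/64 + 119*x^2/64 + 623*x/64 + 125/32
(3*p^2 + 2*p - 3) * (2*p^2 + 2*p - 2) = 6*p^4 + 10*p^3 - 8*p^2 - 10*p + 6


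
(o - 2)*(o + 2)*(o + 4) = o^3 + 4*o^2 - 4*o - 16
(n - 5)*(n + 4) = n^2 - n - 20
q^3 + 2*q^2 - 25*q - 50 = (q - 5)*(q + 2)*(q + 5)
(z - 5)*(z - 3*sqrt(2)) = z^2 - 5*z - 3*sqrt(2)*z + 15*sqrt(2)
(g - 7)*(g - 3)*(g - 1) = g^3 - 11*g^2 + 31*g - 21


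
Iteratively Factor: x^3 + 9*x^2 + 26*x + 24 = (x + 4)*(x^2 + 5*x + 6) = (x + 3)*(x + 4)*(x + 2)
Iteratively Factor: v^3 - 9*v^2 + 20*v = (v)*(v^2 - 9*v + 20) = v*(v - 4)*(v - 5)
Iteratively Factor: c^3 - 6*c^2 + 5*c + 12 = (c - 3)*(c^2 - 3*c - 4) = (c - 3)*(c + 1)*(c - 4)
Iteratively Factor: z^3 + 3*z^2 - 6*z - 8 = (z + 4)*(z^2 - z - 2) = (z + 1)*(z + 4)*(z - 2)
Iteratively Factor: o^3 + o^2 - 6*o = (o)*(o^2 + o - 6) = o*(o + 3)*(o - 2)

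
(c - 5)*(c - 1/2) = c^2 - 11*c/2 + 5/2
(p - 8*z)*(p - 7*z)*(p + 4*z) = p^3 - 11*p^2*z - 4*p*z^2 + 224*z^3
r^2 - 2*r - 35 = (r - 7)*(r + 5)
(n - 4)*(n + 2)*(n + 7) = n^3 + 5*n^2 - 22*n - 56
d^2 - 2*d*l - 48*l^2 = (d - 8*l)*(d + 6*l)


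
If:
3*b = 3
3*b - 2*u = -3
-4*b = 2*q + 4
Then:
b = 1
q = -4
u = 3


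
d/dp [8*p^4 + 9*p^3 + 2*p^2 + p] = 32*p^3 + 27*p^2 + 4*p + 1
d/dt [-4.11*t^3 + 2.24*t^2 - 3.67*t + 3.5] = -12.33*t^2 + 4.48*t - 3.67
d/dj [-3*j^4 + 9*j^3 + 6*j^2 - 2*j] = -12*j^3 + 27*j^2 + 12*j - 2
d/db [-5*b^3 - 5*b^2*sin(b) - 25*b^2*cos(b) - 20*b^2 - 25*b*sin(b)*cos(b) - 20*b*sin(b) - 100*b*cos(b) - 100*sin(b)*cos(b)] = 25*b^2*sin(b) - 5*b^2*cos(b) - 15*b^2 + 90*b*sin(b) - 70*b*cos(b) - 25*b*cos(2*b) - 40*b - 20*sin(b) - 25*sin(2*b)/2 - 100*cos(b) - 100*cos(2*b)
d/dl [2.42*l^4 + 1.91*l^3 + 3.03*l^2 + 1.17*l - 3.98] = 9.68*l^3 + 5.73*l^2 + 6.06*l + 1.17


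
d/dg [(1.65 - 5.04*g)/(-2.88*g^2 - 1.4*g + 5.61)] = (-14.5152*g^2 + 9.504*g - 25.9644)/(8.2944*g^4 + 8.064*g^3 - 30.3536*g^2 - 15.708*g + 31.4721)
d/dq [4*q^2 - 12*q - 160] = 8*q - 12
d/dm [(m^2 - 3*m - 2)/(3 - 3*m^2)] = (-m^2 - 2*m/3 - 1)/(m^4 - 2*m^2 + 1)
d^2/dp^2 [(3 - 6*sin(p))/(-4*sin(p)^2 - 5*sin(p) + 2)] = 3*(-32*sin(p)^5 + 104*sin(p)^4 + 28*sin(p)^3 - 59*sin(p)^2 - 22*sin(p) - 26)/(5*sin(p) - 2*cos(2*p))^3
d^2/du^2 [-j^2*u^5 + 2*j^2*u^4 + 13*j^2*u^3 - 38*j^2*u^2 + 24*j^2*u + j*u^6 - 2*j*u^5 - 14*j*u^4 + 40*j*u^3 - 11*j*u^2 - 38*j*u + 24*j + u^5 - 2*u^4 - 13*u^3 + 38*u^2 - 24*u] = -20*j^2*u^3 + 24*j^2*u^2 + 78*j^2*u - 76*j^2 + 30*j*u^4 - 40*j*u^3 - 168*j*u^2 + 240*j*u - 22*j + 20*u^3 - 24*u^2 - 78*u + 76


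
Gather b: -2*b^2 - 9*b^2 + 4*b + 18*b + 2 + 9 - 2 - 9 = -11*b^2 + 22*b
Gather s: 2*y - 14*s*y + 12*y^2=-14*s*y + 12*y^2 + 2*y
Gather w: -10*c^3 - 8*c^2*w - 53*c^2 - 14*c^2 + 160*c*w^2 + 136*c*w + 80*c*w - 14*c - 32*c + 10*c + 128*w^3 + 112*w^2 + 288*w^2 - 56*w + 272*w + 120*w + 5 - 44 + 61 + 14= -10*c^3 - 67*c^2 - 36*c + 128*w^3 + w^2*(160*c + 400) + w*(-8*c^2 + 216*c + 336) + 36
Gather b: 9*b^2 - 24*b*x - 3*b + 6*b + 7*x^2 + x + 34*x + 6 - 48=9*b^2 + b*(3 - 24*x) + 7*x^2 + 35*x - 42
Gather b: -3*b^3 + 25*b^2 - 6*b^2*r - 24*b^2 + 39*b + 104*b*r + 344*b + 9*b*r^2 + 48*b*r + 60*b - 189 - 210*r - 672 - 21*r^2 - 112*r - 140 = -3*b^3 + b^2*(1 - 6*r) + b*(9*r^2 + 152*r + 443) - 21*r^2 - 322*r - 1001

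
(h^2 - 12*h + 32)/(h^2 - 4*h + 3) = (h^2 - 12*h + 32)/(h^2 - 4*h + 3)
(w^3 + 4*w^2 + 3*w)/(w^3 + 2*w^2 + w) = (w + 3)/(w + 1)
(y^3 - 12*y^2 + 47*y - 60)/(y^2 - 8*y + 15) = y - 4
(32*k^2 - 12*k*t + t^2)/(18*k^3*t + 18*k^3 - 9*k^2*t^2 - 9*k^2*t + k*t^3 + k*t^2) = (32*k^2 - 12*k*t + t^2)/(k*(18*k^2*t + 18*k^2 - 9*k*t^2 - 9*k*t + t^3 + t^2))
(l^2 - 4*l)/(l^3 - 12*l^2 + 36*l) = (l - 4)/(l^2 - 12*l + 36)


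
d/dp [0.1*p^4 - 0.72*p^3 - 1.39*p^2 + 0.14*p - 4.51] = 0.4*p^3 - 2.16*p^2 - 2.78*p + 0.14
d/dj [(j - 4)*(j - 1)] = 2*j - 5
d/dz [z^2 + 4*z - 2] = 2*z + 4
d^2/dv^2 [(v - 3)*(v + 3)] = 2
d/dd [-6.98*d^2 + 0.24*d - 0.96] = 0.24 - 13.96*d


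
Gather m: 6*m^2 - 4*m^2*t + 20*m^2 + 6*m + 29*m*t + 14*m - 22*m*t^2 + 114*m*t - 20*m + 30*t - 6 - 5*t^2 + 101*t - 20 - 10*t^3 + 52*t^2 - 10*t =m^2*(26 - 4*t) + m*(-22*t^2 + 143*t) - 10*t^3 + 47*t^2 + 121*t - 26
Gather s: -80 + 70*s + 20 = 70*s - 60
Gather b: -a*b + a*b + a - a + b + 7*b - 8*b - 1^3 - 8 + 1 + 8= 0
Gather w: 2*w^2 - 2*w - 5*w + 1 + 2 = 2*w^2 - 7*w + 3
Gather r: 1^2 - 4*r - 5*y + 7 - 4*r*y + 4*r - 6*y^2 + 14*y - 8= -4*r*y - 6*y^2 + 9*y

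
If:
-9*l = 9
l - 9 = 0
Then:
No Solution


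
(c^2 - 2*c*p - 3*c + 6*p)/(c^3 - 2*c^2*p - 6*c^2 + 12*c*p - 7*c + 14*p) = (c - 3)/(c^2 - 6*c - 7)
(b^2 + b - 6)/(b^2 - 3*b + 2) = (b + 3)/(b - 1)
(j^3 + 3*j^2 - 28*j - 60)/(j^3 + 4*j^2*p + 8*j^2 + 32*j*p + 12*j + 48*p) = (j - 5)/(j + 4*p)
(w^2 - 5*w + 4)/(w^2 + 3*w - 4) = (w - 4)/(w + 4)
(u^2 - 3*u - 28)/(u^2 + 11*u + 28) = (u - 7)/(u + 7)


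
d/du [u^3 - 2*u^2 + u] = 3*u^2 - 4*u + 1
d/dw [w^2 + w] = 2*w + 1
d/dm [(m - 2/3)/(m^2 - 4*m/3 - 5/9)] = 9*(9*m^2 - 12*m - 2*(3*m - 2)^2 - 5)/(-9*m^2 + 12*m + 5)^2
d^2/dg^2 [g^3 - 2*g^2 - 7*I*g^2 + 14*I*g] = 6*g - 4 - 14*I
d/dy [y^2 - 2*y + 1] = 2*y - 2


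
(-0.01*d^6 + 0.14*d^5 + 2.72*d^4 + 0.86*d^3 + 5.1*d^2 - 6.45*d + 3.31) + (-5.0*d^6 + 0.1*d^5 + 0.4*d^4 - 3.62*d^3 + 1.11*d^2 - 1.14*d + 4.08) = -5.01*d^6 + 0.24*d^5 + 3.12*d^4 - 2.76*d^3 + 6.21*d^2 - 7.59*d + 7.39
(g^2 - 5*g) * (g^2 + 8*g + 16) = g^4 + 3*g^3 - 24*g^2 - 80*g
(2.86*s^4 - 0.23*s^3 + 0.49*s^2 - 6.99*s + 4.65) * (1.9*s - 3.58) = 5.434*s^5 - 10.6758*s^4 + 1.7544*s^3 - 15.0352*s^2 + 33.8592*s - 16.647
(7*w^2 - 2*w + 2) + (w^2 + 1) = 8*w^2 - 2*w + 3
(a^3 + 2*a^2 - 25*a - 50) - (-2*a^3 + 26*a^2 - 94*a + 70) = 3*a^3 - 24*a^2 + 69*a - 120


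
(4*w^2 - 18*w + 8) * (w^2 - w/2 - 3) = 4*w^4 - 20*w^3 + 5*w^2 + 50*w - 24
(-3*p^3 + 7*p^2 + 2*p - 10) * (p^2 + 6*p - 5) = -3*p^5 - 11*p^4 + 59*p^3 - 33*p^2 - 70*p + 50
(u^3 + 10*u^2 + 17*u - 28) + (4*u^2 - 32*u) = u^3 + 14*u^2 - 15*u - 28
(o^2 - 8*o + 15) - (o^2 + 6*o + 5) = 10 - 14*o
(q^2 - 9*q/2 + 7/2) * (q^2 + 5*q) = q^4 + q^3/2 - 19*q^2 + 35*q/2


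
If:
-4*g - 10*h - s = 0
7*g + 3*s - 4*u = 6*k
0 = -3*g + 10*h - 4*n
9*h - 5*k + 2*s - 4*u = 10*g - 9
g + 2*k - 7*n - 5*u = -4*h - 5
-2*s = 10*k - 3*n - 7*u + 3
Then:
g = 3750/29581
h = -11957/29581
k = 9704/29581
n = -32705/29581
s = 104570/29581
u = 70434/29581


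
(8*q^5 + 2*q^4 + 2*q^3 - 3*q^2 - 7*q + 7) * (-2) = -16*q^5 - 4*q^4 - 4*q^3 + 6*q^2 + 14*q - 14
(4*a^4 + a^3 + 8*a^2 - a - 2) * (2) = 8*a^4 + 2*a^3 + 16*a^2 - 2*a - 4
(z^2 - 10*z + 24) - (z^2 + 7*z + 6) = 18 - 17*z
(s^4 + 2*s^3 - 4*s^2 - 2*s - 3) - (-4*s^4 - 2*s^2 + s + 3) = 5*s^4 + 2*s^3 - 2*s^2 - 3*s - 6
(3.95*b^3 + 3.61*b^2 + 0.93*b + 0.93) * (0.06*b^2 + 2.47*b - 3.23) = 0.237*b^5 + 9.9731*b^4 - 3.786*b^3 - 9.3074*b^2 - 0.7068*b - 3.0039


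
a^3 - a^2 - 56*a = a*(a - 8)*(a + 7)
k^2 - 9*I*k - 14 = (k - 7*I)*(k - 2*I)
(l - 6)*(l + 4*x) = l^2 + 4*l*x - 6*l - 24*x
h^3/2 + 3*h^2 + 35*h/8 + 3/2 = (h/2 + 1/4)*(h + 3/2)*(h + 4)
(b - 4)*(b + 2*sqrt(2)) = b^2 - 4*b + 2*sqrt(2)*b - 8*sqrt(2)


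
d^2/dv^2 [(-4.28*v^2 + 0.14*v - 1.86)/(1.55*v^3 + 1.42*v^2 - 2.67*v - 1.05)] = (-20.5654*v^6 + 2.01810000000003*v^5 - 158.05164*v^4 - 193.752572*v^3 - 11.872044*v^2 + 25.401564*v - 42.288408)/(3.723875*v^9 + 10.23465*v^8 - 9.867765*v^7 - 39.964607*v^6 + 3.131721*v^5 + 50.090004*v^4 + 9.978282*v^3 - 17.759385*v^2 - 8.831025*v - 1.157625)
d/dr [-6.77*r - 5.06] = -6.77000000000000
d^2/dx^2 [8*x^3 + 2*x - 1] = 48*x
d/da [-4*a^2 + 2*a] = 2 - 8*a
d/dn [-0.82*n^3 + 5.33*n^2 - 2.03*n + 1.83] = -2.46*n^2 + 10.66*n - 2.03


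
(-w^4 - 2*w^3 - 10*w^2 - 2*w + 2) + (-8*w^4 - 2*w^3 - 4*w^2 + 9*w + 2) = -9*w^4 - 4*w^3 - 14*w^2 + 7*w + 4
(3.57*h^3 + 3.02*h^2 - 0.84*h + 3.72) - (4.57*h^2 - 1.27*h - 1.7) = 3.57*h^3 - 1.55*h^2 + 0.43*h + 5.42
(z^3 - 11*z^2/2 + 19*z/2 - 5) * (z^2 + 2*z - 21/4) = z^5 - 7*z^4/2 - 27*z^3/4 + 343*z^2/8 - 479*z/8 + 105/4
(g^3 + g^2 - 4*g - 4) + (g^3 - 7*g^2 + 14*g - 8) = 2*g^3 - 6*g^2 + 10*g - 12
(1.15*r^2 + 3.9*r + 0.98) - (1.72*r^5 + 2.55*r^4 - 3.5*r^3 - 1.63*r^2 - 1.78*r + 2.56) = -1.72*r^5 - 2.55*r^4 + 3.5*r^3 + 2.78*r^2 + 5.68*r - 1.58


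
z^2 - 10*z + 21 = (z - 7)*(z - 3)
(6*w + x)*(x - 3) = 6*w*x - 18*w + x^2 - 3*x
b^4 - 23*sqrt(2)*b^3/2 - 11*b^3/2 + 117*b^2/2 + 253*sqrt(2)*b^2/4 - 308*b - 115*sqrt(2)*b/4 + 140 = (b - 5)*(b - 1/2)*(b - 8*sqrt(2))*(b - 7*sqrt(2)/2)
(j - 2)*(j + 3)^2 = j^3 + 4*j^2 - 3*j - 18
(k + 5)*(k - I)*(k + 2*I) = k^3 + 5*k^2 + I*k^2 + 2*k + 5*I*k + 10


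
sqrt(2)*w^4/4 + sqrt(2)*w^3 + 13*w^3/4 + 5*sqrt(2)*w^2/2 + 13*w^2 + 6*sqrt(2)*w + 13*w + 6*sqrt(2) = (w/2 + 1)*(w + 2)*(w + 6*sqrt(2))*(sqrt(2)*w/2 + 1/2)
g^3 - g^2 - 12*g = g*(g - 4)*(g + 3)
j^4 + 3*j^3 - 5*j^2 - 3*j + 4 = (j - 1)^2*(j + 1)*(j + 4)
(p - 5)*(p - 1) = p^2 - 6*p + 5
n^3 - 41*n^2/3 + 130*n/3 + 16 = (n - 8)*(n - 6)*(n + 1/3)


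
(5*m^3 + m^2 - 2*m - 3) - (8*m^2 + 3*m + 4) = 5*m^3 - 7*m^2 - 5*m - 7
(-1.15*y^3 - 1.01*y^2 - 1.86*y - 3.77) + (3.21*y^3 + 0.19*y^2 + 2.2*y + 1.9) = 2.06*y^3 - 0.82*y^2 + 0.34*y - 1.87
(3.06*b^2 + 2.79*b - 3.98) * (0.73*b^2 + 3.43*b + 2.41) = 2.2338*b^4 + 12.5325*b^3 + 14.0389*b^2 - 6.9275*b - 9.5918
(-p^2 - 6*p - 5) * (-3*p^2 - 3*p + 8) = 3*p^4 + 21*p^3 + 25*p^2 - 33*p - 40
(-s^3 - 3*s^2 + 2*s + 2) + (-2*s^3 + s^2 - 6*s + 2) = -3*s^3 - 2*s^2 - 4*s + 4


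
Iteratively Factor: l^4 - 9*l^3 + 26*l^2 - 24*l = (l - 2)*(l^3 - 7*l^2 + 12*l) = l*(l - 2)*(l^2 - 7*l + 12) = l*(l - 4)*(l - 2)*(l - 3)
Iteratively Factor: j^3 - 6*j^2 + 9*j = (j - 3)*(j^2 - 3*j) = j*(j - 3)*(j - 3)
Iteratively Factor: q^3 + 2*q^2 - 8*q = (q - 2)*(q^2 + 4*q) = q*(q - 2)*(q + 4)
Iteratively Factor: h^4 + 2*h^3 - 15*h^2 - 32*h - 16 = (h + 1)*(h^3 + h^2 - 16*h - 16) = (h + 1)^2*(h^2 - 16) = (h - 4)*(h + 1)^2*(h + 4)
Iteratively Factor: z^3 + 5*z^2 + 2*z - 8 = (z - 1)*(z^2 + 6*z + 8) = (z - 1)*(z + 2)*(z + 4)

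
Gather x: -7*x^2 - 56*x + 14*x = -7*x^2 - 42*x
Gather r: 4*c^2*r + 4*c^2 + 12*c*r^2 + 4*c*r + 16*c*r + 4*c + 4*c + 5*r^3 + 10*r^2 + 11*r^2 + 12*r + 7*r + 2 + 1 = 4*c^2 + 8*c + 5*r^3 + r^2*(12*c + 21) + r*(4*c^2 + 20*c + 19) + 3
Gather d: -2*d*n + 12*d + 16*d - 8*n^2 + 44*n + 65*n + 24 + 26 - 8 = d*(28 - 2*n) - 8*n^2 + 109*n + 42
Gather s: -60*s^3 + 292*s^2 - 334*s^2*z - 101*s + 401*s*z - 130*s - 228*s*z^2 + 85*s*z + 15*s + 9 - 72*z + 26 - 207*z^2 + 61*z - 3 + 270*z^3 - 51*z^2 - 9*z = -60*s^3 + s^2*(292 - 334*z) + s*(-228*z^2 + 486*z - 216) + 270*z^3 - 258*z^2 - 20*z + 32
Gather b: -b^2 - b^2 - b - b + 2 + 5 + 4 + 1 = -2*b^2 - 2*b + 12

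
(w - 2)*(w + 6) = w^2 + 4*w - 12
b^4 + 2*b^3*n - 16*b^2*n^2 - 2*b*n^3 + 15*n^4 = (b - 3*n)*(b - n)*(b + n)*(b + 5*n)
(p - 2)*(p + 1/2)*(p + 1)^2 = p^4 + p^3/2 - 3*p^2 - 7*p/2 - 1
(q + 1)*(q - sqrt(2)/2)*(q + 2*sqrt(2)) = q^3 + q^2 + 3*sqrt(2)*q^2/2 - 2*q + 3*sqrt(2)*q/2 - 2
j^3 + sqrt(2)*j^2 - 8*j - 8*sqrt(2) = (j - 2*sqrt(2))*(j + sqrt(2))*(j + 2*sqrt(2))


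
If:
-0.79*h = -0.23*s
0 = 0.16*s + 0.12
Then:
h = -0.22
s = -0.75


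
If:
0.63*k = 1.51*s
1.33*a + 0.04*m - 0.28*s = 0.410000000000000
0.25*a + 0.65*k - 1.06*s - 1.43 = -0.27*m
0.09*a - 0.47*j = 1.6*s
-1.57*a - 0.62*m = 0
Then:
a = 1.23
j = -13.20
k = 9.46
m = -3.12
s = 3.95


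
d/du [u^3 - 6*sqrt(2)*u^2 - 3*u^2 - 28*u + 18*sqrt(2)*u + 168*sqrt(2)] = 3*u^2 - 12*sqrt(2)*u - 6*u - 28 + 18*sqrt(2)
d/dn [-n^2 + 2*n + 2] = 2 - 2*n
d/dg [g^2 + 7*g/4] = 2*g + 7/4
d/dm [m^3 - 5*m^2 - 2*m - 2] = 3*m^2 - 10*m - 2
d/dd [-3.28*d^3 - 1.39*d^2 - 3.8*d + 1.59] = -9.84*d^2 - 2.78*d - 3.8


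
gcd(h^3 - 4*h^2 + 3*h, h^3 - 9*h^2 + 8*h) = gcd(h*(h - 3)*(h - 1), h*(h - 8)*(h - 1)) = h^2 - h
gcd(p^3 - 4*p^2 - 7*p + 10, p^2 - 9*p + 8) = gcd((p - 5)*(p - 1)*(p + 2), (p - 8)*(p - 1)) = p - 1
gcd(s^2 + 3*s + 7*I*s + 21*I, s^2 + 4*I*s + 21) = s + 7*I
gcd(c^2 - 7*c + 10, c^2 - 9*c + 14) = c - 2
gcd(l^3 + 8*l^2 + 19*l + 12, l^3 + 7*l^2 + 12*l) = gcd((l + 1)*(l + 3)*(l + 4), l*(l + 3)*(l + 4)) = l^2 + 7*l + 12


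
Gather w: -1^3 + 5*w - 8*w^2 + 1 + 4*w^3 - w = 4*w^3 - 8*w^2 + 4*w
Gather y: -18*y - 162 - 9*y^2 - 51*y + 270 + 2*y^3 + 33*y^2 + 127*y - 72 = 2*y^3 + 24*y^2 + 58*y + 36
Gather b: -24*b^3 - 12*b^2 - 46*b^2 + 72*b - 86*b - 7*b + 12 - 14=-24*b^3 - 58*b^2 - 21*b - 2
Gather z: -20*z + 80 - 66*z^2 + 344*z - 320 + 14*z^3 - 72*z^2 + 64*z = 14*z^3 - 138*z^2 + 388*z - 240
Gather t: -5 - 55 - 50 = -110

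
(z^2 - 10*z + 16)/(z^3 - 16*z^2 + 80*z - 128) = (z - 2)/(z^2 - 8*z + 16)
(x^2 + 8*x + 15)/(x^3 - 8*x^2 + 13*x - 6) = (x^2 + 8*x + 15)/(x^3 - 8*x^2 + 13*x - 6)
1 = 1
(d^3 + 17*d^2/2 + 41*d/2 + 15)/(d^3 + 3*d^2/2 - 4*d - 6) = (d + 5)/(d - 2)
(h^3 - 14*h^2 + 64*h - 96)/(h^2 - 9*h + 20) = (h^2 - 10*h + 24)/(h - 5)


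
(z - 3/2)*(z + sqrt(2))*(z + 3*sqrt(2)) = z^3 - 3*z^2/2 + 4*sqrt(2)*z^2 - 6*sqrt(2)*z + 6*z - 9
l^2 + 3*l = l*(l + 3)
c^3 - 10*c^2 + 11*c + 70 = (c - 7)*(c - 5)*(c + 2)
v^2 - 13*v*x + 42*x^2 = (v - 7*x)*(v - 6*x)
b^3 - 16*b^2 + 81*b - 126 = (b - 7)*(b - 6)*(b - 3)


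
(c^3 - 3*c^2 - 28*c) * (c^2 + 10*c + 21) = c^5 + 7*c^4 - 37*c^3 - 343*c^2 - 588*c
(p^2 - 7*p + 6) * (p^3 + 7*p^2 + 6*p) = p^5 - 37*p^3 + 36*p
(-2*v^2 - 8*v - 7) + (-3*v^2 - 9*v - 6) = -5*v^2 - 17*v - 13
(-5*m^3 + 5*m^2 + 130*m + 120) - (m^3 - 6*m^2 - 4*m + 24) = -6*m^3 + 11*m^2 + 134*m + 96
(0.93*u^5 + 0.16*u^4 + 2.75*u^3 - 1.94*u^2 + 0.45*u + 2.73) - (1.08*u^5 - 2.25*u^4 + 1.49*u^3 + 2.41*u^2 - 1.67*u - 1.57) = -0.15*u^5 + 2.41*u^4 + 1.26*u^3 - 4.35*u^2 + 2.12*u + 4.3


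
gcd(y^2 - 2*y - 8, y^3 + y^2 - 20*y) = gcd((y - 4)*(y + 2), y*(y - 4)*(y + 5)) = y - 4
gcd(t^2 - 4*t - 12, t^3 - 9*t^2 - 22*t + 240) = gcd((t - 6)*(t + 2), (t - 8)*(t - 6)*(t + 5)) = t - 6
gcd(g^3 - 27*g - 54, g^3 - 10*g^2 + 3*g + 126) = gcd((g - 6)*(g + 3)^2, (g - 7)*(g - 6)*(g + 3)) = g^2 - 3*g - 18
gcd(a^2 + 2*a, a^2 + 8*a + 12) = a + 2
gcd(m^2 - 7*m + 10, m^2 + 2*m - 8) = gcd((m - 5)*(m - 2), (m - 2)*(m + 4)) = m - 2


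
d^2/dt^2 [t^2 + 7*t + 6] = 2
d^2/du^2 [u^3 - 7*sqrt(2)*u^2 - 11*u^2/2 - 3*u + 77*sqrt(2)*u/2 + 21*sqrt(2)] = 6*u - 14*sqrt(2) - 11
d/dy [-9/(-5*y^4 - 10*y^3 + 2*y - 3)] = 18*(-10*y^3 - 15*y^2 + 1)/(5*y^4 + 10*y^3 - 2*y + 3)^2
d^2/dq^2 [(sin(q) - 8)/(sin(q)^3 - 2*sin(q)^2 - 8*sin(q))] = 2*(-2*sin(q)^4 + 39*sin(q)^3 - 103*sin(q)^2 - 46*sin(q) + 332 + 352/sin(q) - 384/sin(q)^2 - 512/sin(q)^3)/((sin(q) - 4)^3*(sin(q) + 2)^3)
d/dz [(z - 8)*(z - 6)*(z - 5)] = 3*z^2 - 38*z + 118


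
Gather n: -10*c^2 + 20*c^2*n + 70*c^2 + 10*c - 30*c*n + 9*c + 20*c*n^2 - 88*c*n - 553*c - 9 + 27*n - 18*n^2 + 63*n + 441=60*c^2 - 534*c + n^2*(20*c - 18) + n*(20*c^2 - 118*c + 90) + 432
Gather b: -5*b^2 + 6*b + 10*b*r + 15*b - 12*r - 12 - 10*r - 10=-5*b^2 + b*(10*r + 21) - 22*r - 22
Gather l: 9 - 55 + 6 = -40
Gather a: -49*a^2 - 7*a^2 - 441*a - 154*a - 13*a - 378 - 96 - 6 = -56*a^2 - 608*a - 480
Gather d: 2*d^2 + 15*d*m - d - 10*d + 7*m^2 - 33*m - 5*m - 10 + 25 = 2*d^2 + d*(15*m - 11) + 7*m^2 - 38*m + 15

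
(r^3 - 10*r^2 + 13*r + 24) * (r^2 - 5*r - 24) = r^5 - 15*r^4 + 39*r^3 + 199*r^2 - 432*r - 576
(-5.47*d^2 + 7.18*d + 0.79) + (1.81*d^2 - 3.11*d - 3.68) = -3.66*d^2 + 4.07*d - 2.89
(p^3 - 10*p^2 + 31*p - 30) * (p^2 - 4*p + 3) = p^5 - 14*p^4 + 74*p^3 - 184*p^2 + 213*p - 90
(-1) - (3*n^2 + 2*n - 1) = -3*n^2 - 2*n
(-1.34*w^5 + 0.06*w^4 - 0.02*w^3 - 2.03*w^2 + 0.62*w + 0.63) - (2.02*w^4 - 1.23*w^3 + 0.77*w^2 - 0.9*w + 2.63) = -1.34*w^5 - 1.96*w^4 + 1.21*w^3 - 2.8*w^2 + 1.52*w - 2.0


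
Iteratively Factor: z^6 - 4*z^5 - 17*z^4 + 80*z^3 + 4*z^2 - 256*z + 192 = (z - 4)*(z^5 - 17*z^3 + 12*z^2 + 52*z - 48) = (z - 4)*(z + 2)*(z^4 - 2*z^3 - 13*z^2 + 38*z - 24) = (z - 4)*(z - 2)*(z + 2)*(z^3 - 13*z + 12) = (z - 4)*(z - 3)*(z - 2)*(z + 2)*(z^2 + 3*z - 4) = (z - 4)*(z - 3)*(z - 2)*(z + 2)*(z + 4)*(z - 1)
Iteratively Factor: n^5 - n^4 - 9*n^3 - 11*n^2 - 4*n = (n)*(n^4 - n^3 - 9*n^2 - 11*n - 4) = n*(n + 1)*(n^3 - 2*n^2 - 7*n - 4) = n*(n + 1)^2*(n^2 - 3*n - 4) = n*(n - 4)*(n + 1)^2*(n + 1)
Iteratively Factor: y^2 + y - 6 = (y + 3)*(y - 2)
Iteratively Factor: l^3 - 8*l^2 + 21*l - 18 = (l - 3)*(l^2 - 5*l + 6) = (l - 3)^2*(l - 2)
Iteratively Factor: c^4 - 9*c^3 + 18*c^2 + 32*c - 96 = (c + 2)*(c^3 - 11*c^2 + 40*c - 48) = (c - 3)*(c + 2)*(c^2 - 8*c + 16) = (c - 4)*(c - 3)*(c + 2)*(c - 4)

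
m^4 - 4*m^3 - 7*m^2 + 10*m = m*(m - 5)*(m - 1)*(m + 2)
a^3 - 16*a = a*(a - 4)*(a + 4)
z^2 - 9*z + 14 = (z - 7)*(z - 2)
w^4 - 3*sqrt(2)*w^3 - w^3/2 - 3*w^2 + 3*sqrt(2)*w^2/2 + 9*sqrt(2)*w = w*(w - 2)*(w + 3/2)*(w - 3*sqrt(2))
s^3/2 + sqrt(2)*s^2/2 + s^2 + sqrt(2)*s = s*(s/2 + 1)*(s + sqrt(2))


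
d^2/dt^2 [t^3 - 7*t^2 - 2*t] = 6*t - 14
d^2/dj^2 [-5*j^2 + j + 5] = -10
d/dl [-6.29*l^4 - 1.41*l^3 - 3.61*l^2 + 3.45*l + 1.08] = -25.16*l^3 - 4.23*l^2 - 7.22*l + 3.45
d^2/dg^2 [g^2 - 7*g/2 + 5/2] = 2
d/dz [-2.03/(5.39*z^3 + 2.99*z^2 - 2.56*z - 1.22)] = (32.8251*z^2 + 12.1394*z - 5.1968)/(5.39*z^3 + 2.99*z^2 - 2.56*z - 1.22)^2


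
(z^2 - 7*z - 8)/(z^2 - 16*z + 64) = (z + 1)/(z - 8)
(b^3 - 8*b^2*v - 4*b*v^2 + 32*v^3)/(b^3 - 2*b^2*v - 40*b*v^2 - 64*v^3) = (b - 2*v)/(b + 4*v)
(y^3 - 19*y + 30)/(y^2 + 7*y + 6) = (y^3 - 19*y + 30)/(y^2 + 7*y + 6)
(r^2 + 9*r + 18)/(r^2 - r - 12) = (r + 6)/(r - 4)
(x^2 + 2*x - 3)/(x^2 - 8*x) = (x^2 + 2*x - 3)/(x*(x - 8))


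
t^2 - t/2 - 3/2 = (t - 3/2)*(t + 1)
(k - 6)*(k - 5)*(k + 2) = k^3 - 9*k^2 + 8*k + 60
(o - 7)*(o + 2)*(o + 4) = o^3 - o^2 - 34*o - 56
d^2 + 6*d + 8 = (d + 2)*(d + 4)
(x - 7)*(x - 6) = x^2 - 13*x + 42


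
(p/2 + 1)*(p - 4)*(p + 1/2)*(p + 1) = p^4/2 - p^3/4 - 21*p^2/4 - 13*p/2 - 2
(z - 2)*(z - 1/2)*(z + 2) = z^3 - z^2/2 - 4*z + 2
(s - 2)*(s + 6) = s^2 + 4*s - 12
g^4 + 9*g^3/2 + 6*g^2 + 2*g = g*(g + 1/2)*(g + 2)^2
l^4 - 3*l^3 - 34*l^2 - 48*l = l*(l - 8)*(l + 2)*(l + 3)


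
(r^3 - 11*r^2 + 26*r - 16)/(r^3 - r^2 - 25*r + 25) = (r^2 - 10*r + 16)/(r^2 - 25)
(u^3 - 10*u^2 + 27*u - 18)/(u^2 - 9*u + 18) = u - 1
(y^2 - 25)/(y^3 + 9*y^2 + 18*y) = (y^2 - 25)/(y*(y^2 + 9*y + 18))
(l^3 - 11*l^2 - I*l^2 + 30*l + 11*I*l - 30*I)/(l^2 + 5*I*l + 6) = (l^2 - 11*l + 30)/(l + 6*I)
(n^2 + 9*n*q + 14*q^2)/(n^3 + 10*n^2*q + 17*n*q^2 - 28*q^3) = (-n - 2*q)/(-n^2 - 3*n*q + 4*q^2)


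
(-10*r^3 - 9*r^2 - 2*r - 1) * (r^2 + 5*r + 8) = -10*r^5 - 59*r^4 - 127*r^3 - 83*r^2 - 21*r - 8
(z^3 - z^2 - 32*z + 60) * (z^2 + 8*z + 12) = z^5 + 7*z^4 - 28*z^3 - 208*z^2 + 96*z + 720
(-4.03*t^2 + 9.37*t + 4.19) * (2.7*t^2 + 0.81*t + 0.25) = -10.881*t^4 + 22.0347*t^3 + 17.8952*t^2 + 5.7364*t + 1.0475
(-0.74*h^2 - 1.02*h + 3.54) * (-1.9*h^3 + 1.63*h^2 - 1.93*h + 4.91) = 1.406*h^5 + 0.7318*h^4 - 6.9604*h^3 + 4.1054*h^2 - 11.8404*h + 17.3814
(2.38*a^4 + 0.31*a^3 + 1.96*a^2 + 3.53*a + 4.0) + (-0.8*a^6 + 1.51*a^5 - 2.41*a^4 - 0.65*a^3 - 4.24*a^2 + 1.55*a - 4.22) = -0.8*a^6 + 1.51*a^5 - 0.0300000000000002*a^4 - 0.34*a^3 - 2.28*a^2 + 5.08*a - 0.22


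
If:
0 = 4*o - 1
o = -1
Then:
No Solution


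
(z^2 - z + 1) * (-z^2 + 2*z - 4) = -z^4 + 3*z^3 - 7*z^2 + 6*z - 4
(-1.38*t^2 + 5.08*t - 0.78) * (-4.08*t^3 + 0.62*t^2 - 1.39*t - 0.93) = 5.6304*t^5 - 21.582*t^4 + 8.2502*t^3 - 6.2614*t^2 - 3.6402*t + 0.7254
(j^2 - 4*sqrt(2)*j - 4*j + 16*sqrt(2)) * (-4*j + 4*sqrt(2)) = -4*j^3 + 16*j^2 + 20*sqrt(2)*j^2 - 80*sqrt(2)*j - 32*j + 128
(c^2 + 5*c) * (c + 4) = c^3 + 9*c^2 + 20*c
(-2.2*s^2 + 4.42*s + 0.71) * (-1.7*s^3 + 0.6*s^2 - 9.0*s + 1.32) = 3.74*s^5 - 8.834*s^4 + 21.245*s^3 - 42.258*s^2 - 0.555599999999999*s + 0.9372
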